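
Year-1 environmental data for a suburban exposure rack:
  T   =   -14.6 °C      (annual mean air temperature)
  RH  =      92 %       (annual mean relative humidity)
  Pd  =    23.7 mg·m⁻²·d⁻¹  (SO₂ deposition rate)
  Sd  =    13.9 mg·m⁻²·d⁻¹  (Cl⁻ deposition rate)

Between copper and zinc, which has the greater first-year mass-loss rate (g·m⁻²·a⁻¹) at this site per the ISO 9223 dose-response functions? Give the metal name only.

copper: temperature factor f = +0.126·(-24.6) = -3.0996
  sulphur-dioxide contribution → 0.1239 μm/a
  chloride contribution → 0.2799 μm/a
  total first-year rate 0.4038 μm/a
  mass loss = 0.4038 μm/a × 8.96 g/cm³ = 3.618 g·m⁻²·a⁻¹
zinc: temperature factor f = +0.038·(-24.6) = -0.9348
  sulphur-dioxide contribution → 1.404 μm/a
  chloride contribution → 0.04734 μm/a
  ⇒ r_corr(zinc) = 1.452 μm/a
  mass loss = 1.452 μm/a × 7.14 g/cm³ = 10.36 g·m⁻²·a⁻¹
Ordering by g·m⁻²·a⁻¹: zinc (10.4) > copper (3.62)

zinc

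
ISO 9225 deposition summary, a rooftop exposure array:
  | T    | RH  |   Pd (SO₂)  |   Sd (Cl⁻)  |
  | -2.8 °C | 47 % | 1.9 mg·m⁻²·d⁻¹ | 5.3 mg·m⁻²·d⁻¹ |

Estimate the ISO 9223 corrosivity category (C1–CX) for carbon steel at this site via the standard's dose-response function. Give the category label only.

carbon steel: temperature factor f = +0.150·(-12.8) = -1.9200
  sulphur-dioxide contribution → 0.9275 μm/a
  chloride contribution → 1.209 μm/a
  total first-year rate 2.137 μm/a
Category bounds: 1.3…25 μm/a bracket r_corr ⇒ C2

C2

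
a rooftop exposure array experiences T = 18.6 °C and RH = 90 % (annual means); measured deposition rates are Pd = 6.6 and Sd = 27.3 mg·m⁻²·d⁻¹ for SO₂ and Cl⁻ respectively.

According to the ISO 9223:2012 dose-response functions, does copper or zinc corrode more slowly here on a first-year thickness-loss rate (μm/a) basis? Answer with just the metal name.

copper: temperature factor f = -0.080·(8.6) = -0.6880
  SO₂ term: 0.0053·6.6^0.26·exp(0.059·90-0.6880) = 0.8804
  Sd branch = 0.01025·Sd^0.27·e^(0.036·RH+0.049·T) = 1.59 μm/a
  r_corr = 0.8804 + 1.59 = 2.47 μm/a
zinc: f(T) = -0.071·(T−10) [T>10 °C] = -0.6106
  SO₂ term: 0.0129·6.6^0.44·exp(0.046·90-0.6106) = 1.009
  Cl⁻ term: 0.0175·27.3^0.57·exp(0.008·90+0.085·18.6) = 1.151
  sum: 1.009 + 1.151 → r_corr = 2.16 μm/a
Ordering by μm/a: copper (2.47) > zinc (2.16)

zinc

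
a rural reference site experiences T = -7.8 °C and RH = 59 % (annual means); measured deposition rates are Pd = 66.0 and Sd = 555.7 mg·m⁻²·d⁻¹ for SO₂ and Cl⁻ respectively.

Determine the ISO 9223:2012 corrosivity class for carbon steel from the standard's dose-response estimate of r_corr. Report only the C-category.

C3

carbon steel: f(T) = +0.150·(T−10) [T≤10 °C] = -2.6700
  SO₂ term: 1.77·66.0^0.52·exp(0.02·59-2.6700) = 3.524
  Cl⁻ term: 0.102·555.7^0.62·exp(0.033·59+0.04·-7.8) = 26.33
  r_corr = 3.524 + 26.33 = 29.86 μm/a
29.9 μm/a falls in (25, 50] for carbon steel → category C3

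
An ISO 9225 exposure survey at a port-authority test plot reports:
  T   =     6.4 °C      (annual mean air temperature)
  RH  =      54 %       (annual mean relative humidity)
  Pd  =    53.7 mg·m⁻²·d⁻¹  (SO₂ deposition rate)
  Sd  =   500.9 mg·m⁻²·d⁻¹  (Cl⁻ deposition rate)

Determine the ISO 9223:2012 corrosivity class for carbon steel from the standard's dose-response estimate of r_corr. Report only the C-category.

carbon steel: temperature factor f = +0.150·(-3.6) = -0.5400
  sulphur-dioxide contribution → 24.1 μm/a
  chloride contribution → 36.94 μm/a
  total first-year rate 61.05 μm/a
ISO 9223 Table 2 (carbon steel): 50 < 61 ≤ 80 μm/a ⇒ C4

C4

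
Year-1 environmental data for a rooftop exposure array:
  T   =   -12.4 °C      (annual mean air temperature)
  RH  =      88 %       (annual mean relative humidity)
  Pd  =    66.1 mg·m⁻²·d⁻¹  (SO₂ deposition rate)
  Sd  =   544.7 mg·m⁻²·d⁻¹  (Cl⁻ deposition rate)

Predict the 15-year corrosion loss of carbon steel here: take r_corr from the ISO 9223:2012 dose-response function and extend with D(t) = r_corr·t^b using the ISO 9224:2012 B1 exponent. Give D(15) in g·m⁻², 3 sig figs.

carbon steel: f(T) = +0.150·(T−10) [T≤10 °C] = -3.3600
  sulphur-dioxide contribution → 3.159 μm/a
  chloride contribution → 56.34 μm/a
  ⇒ r_corr(carbon steel) = 59.5 μm/a
Long-term exponent b (ISO 9224 Table 2, B1) = 0.523
  D(15) = 59.5 × 15^0.523 = 59.5 × 4.122 = 245.2 μm
  Mass loss = 245.2 μm × 7.85 g/cm³ = 1925 g·m⁻²

D(15) = 1.93e+03 g·m⁻²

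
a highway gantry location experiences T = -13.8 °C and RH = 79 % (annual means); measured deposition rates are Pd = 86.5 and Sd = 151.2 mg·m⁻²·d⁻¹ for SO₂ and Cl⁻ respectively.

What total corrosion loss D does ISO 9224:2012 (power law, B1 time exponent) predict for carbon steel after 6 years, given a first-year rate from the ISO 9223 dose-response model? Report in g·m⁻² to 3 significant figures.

D(6) = 408 g·m⁻²

carbon steel: T≤10 °C ⇒ hinge +0.150·(-13.8−10) = -3.5700
  SO₂ term: 1.77·86.5^0.52·exp(0.02·79-3.5700) = 2.46
  Cl⁻ term: 0.102·151.2^0.62·exp(0.033·79+0.04·-13.8) = 17.88
  r_corr = 2.46 + 17.88 = 20.34 μm/a
ISO 9224: D(t) = r_corr · t^b with b = 0.523 (carbon steel, B1)
  D(6) = 20.34 × 6^0.523 = 20.34 × 2.553 = 51.92 μm
  Mass loss = 51.92 μm × 7.85 g/cm³ = 407.6 g·m⁻²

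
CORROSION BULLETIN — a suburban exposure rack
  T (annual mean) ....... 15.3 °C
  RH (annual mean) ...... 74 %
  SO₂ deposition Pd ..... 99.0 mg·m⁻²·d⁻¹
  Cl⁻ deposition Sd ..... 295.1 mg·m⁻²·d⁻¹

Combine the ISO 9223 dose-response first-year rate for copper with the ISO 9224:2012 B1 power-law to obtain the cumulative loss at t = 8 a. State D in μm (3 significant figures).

D(8) = 9.40 μm

copper: temperature factor f = -0.080·(5.3) = -0.4240
  SO₂ term: 0.0053·99.0^0.26·exp(0.059·74-0.4240) = 0.9018
  Sd branch = 0.01025·Sd^0.27·e^(0.036·RH+0.049·T) = 1.446 μm/a
  sum: 0.9018 + 1.446 → r_corr = 2.348 μm/a
ISO 9224: D(t) = r_corr · t^b with b = 0.667 (copper, B1)
  D(8) = 2.348 × 8^0.667 = 2.348 × 4.003 = 9.398 μm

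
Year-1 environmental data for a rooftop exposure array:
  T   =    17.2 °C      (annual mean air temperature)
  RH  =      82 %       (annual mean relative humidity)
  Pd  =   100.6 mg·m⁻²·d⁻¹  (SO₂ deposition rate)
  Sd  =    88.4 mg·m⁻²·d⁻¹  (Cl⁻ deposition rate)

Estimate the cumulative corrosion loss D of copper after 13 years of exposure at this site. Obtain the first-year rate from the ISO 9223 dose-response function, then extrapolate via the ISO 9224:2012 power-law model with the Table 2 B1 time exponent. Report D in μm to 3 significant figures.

copper: temperature factor f = -0.080·(7.2) = -0.5760
  SO₂ term: 0.0053·100.6^0.26·exp(0.059·82-0.5760) = 1.247
  Sd branch = 0.01025·Sd^0.27·e^(0.036·RH+0.049·T) = 1.529 μm/a
  r_corr = 1.247 + 1.529 = 2.776 μm/a
Power-law: D(13) = r_corr · 13^0.667
  D(13) = 2.776 × 13^0.667 = 2.776 × 5.534 = 15.36 μm

D(13) = 15.4 μm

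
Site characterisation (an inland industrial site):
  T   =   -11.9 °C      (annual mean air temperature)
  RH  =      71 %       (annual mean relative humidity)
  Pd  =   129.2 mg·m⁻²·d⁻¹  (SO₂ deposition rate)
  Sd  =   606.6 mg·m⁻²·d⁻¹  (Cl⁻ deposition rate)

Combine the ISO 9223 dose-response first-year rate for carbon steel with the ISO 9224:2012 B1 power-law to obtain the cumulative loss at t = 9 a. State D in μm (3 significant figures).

carbon steel: f(T) = +0.150·(T−10) [T≤10 °C] = -3.2850
  Pd branch = 1.77·Pd^0.52·e^(0.02·RH+f) = 3.435 μm/a
  Cl⁻ term: 0.102·606.6^0.62·exp(0.033·71+0.04·-11.9) = 35.06
  sum: 3.435 + 35.06 → r_corr = 38.5 μm/a
Power-law: D(9) = r_corr · 9^0.523
  D(9) = 38.5 × 9^0.523 = 38.5 × 3.156 = 121.5 μm

D(9) = 121 μm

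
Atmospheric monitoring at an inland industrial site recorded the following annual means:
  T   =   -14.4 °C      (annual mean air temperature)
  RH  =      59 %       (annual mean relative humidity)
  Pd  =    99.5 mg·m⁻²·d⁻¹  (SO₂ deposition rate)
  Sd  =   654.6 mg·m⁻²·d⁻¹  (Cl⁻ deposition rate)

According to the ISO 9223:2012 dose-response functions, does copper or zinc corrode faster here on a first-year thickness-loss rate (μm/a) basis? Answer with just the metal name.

copper: T≤10 °C ⇒ hinge +0.126·(-14.4−10) = -3.0744
  SO₂ term: 0.0053·99.5^0.26·exp(0.059·59-3.0744) = 0.02632
  Sd branch = 0.01025·Sd^0.27·e^(0.036·RH+0.049·T) = 0.2438 μm/a
  sum: 0.02632 + 0.2438 → r_corr = 0.2701 μm/a
zinc: T≤10 °C ⇒ hinge +0.038·(-14.4−10) = -0.9272
  SO₂ term: 0.0129·99.5^0.44·exp(0.046·59-0.9272) = 0.5829
  Sd branch = 0.0175·Sd^0.57·e^(0.008·RH+0.085·T) = 0.3323 μm/a
  r_corr = 0.5829 + 0.3323 = 0.9153 μm/a
Ordering by μm/a: zinc (0.915) > copper (0.27)

zinc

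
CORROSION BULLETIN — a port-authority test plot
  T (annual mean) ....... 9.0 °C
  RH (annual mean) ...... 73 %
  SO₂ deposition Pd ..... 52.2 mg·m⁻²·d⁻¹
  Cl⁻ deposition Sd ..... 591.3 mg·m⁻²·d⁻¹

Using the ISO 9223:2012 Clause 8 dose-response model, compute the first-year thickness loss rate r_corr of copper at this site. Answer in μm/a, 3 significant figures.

copper: temperature factor f = +0.126·(-1.0) = -0.1260
  sulphur-dioxide contribution → 0.9697 μm/a
  chloride contribution → 1.236 μm/a
  ⇒ r_corr(copper) = 2.206 μm/a

r_corr = 2.21 μm/a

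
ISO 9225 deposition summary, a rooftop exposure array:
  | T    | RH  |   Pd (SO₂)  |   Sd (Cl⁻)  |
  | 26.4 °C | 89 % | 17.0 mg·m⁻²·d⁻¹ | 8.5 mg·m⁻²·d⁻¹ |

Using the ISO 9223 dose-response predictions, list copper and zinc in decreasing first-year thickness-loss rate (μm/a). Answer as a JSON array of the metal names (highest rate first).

["copper", "zinc"]

copper: f(T) = -0.080·(T−10) [T>10 °C] = -1.3120
  sulphur-dioxide contribution → 0.5687 μm/a
  chloride contribution → 1.64 μm/a
  total first-year rate 2.209 μm/a
zinc: f(T) = -0.071·(T−10) [T>10 °C] = -1.1644
  sulphur-dioxide contribution → 0.84 μm/a
  chloride contribution → 1.139 μm/a
  total first-year rate 1.979 μm/a
Ordering by μm/a: copper (2.21) > zinc (1.98)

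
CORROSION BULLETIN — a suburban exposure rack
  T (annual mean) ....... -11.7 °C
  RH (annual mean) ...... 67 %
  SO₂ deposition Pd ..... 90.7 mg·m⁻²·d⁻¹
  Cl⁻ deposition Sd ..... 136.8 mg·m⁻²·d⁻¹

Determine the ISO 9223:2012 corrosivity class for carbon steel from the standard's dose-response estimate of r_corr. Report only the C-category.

C2

carbon steel: f(T) = +0.150·(T−10) [T≤10 °C] = -3.2550
  SO₂ term: 1.77·90.7^0.52·exp(0.02·67-3.2550) = 2.718
  Cl⁻ term: 0.102·136.8^0.62·exp(0.033·67+0.04·-11.7) = 12.3
  sum: 2.718 + 12.3 → r_corr = 15.02 μm/a
15 μm/a falls in (1.3, 25] for carbon steel → category C2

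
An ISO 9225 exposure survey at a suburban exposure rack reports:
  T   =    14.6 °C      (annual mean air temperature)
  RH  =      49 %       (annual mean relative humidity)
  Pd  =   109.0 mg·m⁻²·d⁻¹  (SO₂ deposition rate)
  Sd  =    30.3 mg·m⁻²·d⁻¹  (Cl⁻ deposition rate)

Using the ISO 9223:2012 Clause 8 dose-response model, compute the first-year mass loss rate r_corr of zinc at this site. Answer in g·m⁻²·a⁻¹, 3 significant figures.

r_corr = 9.46 g·m⁻²·a⁻¹

zinc: T>10 °C ⇒ hinge -0.071·(14.6−10) = -0.3266
  sulphur-dioxide contribution → 0.6984 μm/a
  chloride contribution → 0.6261 μm/a
  total first-year rate 1.325 μm/a
Convert to mass loss: 1.325 μm/a × 7.14 g/cm³ = 9.457 g·m⁻²·a⁻¹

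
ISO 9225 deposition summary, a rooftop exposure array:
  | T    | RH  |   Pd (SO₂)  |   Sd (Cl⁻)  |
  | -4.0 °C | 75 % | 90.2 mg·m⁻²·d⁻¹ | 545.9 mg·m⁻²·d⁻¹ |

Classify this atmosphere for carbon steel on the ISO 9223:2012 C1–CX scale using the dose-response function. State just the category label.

C4

carbon steel: f(T) = +0.150·(T−10) [T≤10 °C] = -2.1000
  SO₂ term: 1.77·90.2^0.52·exp(0.02·75-2.1000) = 10.09
  Sd branch = 0.102·Sd^0.62·e^(0.033·RH+0.04·T) = 51.4 μm/a
  r_corr = 10.09 + 51.4 = 61.5 μm/a
ISO 9223 Table 2 (carbon steel): 50 < 61.5 ≤ 80 μm/a ⇒ C4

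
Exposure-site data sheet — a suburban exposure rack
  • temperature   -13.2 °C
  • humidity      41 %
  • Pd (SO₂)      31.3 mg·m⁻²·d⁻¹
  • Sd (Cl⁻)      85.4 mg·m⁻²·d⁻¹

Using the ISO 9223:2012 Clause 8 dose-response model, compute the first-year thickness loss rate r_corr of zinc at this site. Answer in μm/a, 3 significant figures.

zinc: f(T) = +0.038·(T−10) [T≤10 °C] = -0.8816
  Pd branch = 0.0129·Pd^0.44·e^(0.046·RH+f) = 0.1603 μm/a
  Sd branch = 0.0175·Sd^0.57·e^(0.008·RH+0.085·T) = 0.0998 μm/a
  sum: 0.1603 + 0.0998 → r_corr = 0.2601 μm/a

r_corr = 0.260 μm/a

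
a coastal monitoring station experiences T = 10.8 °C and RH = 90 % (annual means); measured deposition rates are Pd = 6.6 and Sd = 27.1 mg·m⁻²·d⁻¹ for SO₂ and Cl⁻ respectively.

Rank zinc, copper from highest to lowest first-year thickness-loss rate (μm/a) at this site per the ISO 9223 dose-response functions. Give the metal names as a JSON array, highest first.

zinc: temperature factor f = -0.071·(0.8) = -0.0568
  sulphur-dioxide contribution → 1.756 μm/a
  chloride contribution → 0.5905 μm/a
  total first-year rate 2.346 μm/a
copper: f(T) = -0.080·(T−10) [T>10 °C] = -0.0640
  sulphur-dioxide contribution → 1.643 μm/a
  chloride contribution → 1.083 μm/a
  ⇒ r_corr(copper) = 2.726 μm/a
Ordering by μm/a: copper (2.73) > zinc (2.35)

["copper", "zinc"]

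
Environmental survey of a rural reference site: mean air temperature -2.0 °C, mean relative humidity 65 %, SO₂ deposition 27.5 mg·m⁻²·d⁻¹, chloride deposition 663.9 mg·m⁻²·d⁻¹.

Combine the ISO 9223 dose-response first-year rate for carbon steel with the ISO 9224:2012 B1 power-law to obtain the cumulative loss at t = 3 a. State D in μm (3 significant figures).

carbon steel: T≤10 °C ⇒ hinge +0.150·(-2.0−10) = -1.8000
  sulphur-dioxide contribution → 6.016 μm/a
  chloride contribution → 45.2 μm/a
  ⇒ r_corr(carbon steel) = 51.21 μm/a
Long-term exponent b (ISO 9224 Table 2, B1) = 0.523
  D(3) = 51.21 × 3^0.523 = 51.21 × 1.776 = 90.98 μm

D(3) = 91.0 μm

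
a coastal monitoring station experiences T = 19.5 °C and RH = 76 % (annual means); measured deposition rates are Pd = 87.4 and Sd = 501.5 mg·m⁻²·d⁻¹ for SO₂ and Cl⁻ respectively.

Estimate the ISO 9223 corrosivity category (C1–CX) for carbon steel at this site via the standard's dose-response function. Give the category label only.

C5

carbon steel: f(T) = -0.054·(T−10) [T>10 °C] = -0.5130
  SO₂ term: 1.77·87.4^0.52·exp(0.02·76-0.5130) = 49.53
  Sd branch = 0.102·Sd^0.62·e^(0.033·RH+0.04·T) = 129 μm/a
  sum: 49.53 + 129 → r_corr = 178.6 μm/a
Category bounds: 80…200 μm/a bracket r_corr ⇒ C5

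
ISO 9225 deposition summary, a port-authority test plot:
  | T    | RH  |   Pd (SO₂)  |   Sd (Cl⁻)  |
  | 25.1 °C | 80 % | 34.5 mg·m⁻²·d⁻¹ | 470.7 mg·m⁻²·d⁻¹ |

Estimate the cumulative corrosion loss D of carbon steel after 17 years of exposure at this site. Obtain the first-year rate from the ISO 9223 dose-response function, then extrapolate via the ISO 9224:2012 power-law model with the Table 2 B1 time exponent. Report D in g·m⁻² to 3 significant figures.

carbon steel: temperature factor f = -0.054·(15.1) = -0.8154
  Pd branch = 1.77·Pd^0.52·e^(0.02·RH+f) = 24.46 μm/a
  Sd branch = 0.102·Sd^0.62·e^(0.033·RH+0.04·T) = 177.1 μm/a
  sum: 24.46 + 177.1 → r_corr = 201.6 μm/a
Power-law: D(17) = r_corr · 17^0.523
  D(17) = 201.6 × 17^0.523 = 201.6 × 4.401 = 887.1 μm
  Mass loss = 887.1 μm × 7.85 g/cm³ = 6964 g·m⁻²

D(17) = 6.96e+03 g·m⁻²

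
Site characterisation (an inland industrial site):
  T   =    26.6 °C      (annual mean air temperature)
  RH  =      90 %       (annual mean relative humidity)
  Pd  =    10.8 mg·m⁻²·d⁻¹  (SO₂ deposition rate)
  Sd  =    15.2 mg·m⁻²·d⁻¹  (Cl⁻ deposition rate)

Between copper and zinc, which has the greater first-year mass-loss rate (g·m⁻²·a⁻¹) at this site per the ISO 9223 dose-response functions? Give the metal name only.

copper: temperature factor f = -0.080·(16.6) = -1.3280
  Pd branch = 0.0053·Pd^0.26·e^(0.059·RH+f) = 0.5276 μm/a
  Sd branch = 0.01025·Sd^0.27·e^(0.036·RH+0.049·T) = 2.009 μm/a
  sum: 0.5276 + 2.009 → r_corr = 2.537 μm/a
  mass loss = 2.537 μm/a × 8.96 g/cm³ = 22.73 g·m⁻²·a⁻¹
zinc: temperature factor f = -0.071·(16.6) = -1.1786
  Pd branch = 0.0129·Pd^0.44·e^(0.046·RH+f) = 0.7103 μm/a
  Cl⁻ term: 0.0175·15.2^0.57·exp(0.008·90+0.085·26.6) = 1.627
  sum: 0.7103 + 1.627 → r_corr = 2.337 μm/a
  mass loss = 2.337 μm/a × 7.14 g/cm³ = 16.69 g·m⁻²·a⁻¹
Ordering by g·m⁻²·a⁻¹: copper (22.7) > zinc (16.7)

copper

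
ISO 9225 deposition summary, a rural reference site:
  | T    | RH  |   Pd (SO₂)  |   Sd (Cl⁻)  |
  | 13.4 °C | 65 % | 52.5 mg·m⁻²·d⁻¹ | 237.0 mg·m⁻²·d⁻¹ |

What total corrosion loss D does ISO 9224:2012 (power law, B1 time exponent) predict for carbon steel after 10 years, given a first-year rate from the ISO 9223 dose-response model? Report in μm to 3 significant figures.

D(10) = 289 μm

carbon steel: f(T) = -0.054·(T−10) [T>10 °C] = -0.1836
  SO₂ term: 1.77·52.5^0.52·exp(0.02·65-0.1836) = 42.39
  Cl⁻ term: 0.102·237.0^0.62·exp(0.033·65+0.04·13.4) = 44.19
  r_corr = 42.39 + 44.19 = 86.58 μm/a
Power-law: D(10) = r_corr · 10^0.523
  D(10) = 86.58 × 10^0.523 = 86.58 × 3.334 = 288.7 μm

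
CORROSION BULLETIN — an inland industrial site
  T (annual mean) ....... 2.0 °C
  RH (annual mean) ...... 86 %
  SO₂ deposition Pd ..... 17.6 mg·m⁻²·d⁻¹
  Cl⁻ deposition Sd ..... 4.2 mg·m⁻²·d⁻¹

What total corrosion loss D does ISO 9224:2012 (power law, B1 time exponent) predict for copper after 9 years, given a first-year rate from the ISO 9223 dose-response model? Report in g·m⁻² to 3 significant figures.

D(9) = 39.6 g·m⁻²

copper: temperature factor f = +0.126·(-8.0) = -1.0080
  SO₂ term: 0.0053·17.6^0.26·exp(0.059·86-1.0080) = 0.6516
  Cl⁻ term: 0.01025·4.2^0.27·exp(0.036·86+0.049·2.0) = 0.3682
  r_corr = 0.6516 + 0.3682 = 1.02 μm/a
Power-law: D(9) = r_corr · 9^0.667
  D(9) = 1.02 × 9^0.667 = 1.02 × 4.33 = 4.416 μm
  Mass loss = 4.416 μm × 8.96 g/cm³ = 39.56 g·m⁻²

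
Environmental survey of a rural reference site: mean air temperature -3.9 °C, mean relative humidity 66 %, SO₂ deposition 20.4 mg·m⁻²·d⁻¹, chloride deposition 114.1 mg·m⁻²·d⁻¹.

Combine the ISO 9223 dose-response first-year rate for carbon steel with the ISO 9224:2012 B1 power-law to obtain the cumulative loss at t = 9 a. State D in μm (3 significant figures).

carbon steel: f(T) = +0.150·(T−10) [T≤10 °C] = -2.0850
  SO₂ term: 1.77·20.4^0.52·exp(0.02·66-2.0850) = 3.951
  Cl⁻ term: 0.102·114.1^0.62·exp(0.033·66+0.04·-3.9) = 14.53
  r_corr = 3.951 + 14.53 = 18.48 μm/a
Long-term exponent b (ISO 9224 Table 2, B1) = 0.523
  D(9) = 18.48 × 9^0.523 = 18.48 × 3.156 = 58.32 μm

D(9) = 58.3 μm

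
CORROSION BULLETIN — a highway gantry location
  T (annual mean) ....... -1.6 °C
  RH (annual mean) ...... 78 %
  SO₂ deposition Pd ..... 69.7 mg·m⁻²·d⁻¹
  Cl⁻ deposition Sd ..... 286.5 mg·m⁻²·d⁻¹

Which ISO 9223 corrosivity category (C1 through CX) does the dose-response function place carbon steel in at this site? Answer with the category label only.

carbon steel: f(T) = +0.150·(T−10) [T≤10 °C] = -1.7400
  Pd branch = 1.77·Pd^0.52·e^(0.02·RH+f) = 13.44 μm/a
  Cl⁻ term: 0.102·286.5^0.62·exp(0.033·78+0.04·-1.6) = 41.89
  sum: 13.44 + 41.89 → r_corr = 55.33 μm/a
Category bounds: 50…80 μm/a bracket r_corr ⇒ C4

C4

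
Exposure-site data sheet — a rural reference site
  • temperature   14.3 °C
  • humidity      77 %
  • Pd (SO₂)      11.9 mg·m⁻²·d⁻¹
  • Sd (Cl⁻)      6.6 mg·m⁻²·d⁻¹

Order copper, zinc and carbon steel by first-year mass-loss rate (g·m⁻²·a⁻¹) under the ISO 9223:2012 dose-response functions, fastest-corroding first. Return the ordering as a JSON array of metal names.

copper: temperature factor f = -0.080·(4.3) = -0.3440
  Pd branch = 0.0053·Pd^0.26·e^(0.059·RH+f) = 0.6722 μm/a
  Cl⁻ term: 0.01025·6.6^0.27·exp(0.036·77+0.049·14.3) = 0.5498
  r_corr = 0.6722 + 0.5498 = 1.222 μm/a
  mass loss = 1.222 μm/a × 8.96 g/cm³ = 10.95 g·m⁻²·a⁻¹
zinc: temperature factor f = -0.071·(4.3) = -0.3053
  SO₂ term: 0.0129·11.9^0.44·exp(0.046·77-0.3053) = 0.9761
  Sd branch = 0.0175·Sd^0.57·e^(0.008·RH+0.085·T) = 0.3203 μm/a
  r_corr = 0.9761 + 0.3203 = 1.296 μm/a
  mass loss = 1.296 μm/a × 7.14 g/cm³ = 9.257 g·m⁻²·a⁻¹
carbon steel: f(T) = -0.054·(T−10) [T>10 °C] = -0.2322
  SO₂ term: 1.77·11.9^0.52·exp(0.02·77-0.2322) = 23.73
  Cl⁻ term: 0.102·6.6^0.62·exp(0.033·77+0.04·14.3) = 7.391
  r_corr = 23.73 + 7.391 = 31.12 μm/a
  mass loss = 31.12 μm/a × 7.85 g/cm³ = 244.3 g·m⁻²·a⁻¹
Ordering by g·m⁻²·a⁻¹: carbon steel (244) > copper (10.9) > zinc (9.26)

["carbon steel", "copper", "zinc"]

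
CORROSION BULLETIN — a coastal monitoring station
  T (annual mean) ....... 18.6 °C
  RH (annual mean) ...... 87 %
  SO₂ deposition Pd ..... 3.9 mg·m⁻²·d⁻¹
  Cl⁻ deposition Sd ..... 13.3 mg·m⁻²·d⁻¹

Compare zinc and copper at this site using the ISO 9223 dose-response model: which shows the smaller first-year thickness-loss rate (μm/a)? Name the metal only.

zinc

zinc: f(T) = -0.071·(T−10) [T>10 °C] = -0.6106
  sulphur-dioxide contribution → 0.6975 μm/a
  chloride contribution → 0.7456 μm/a
  total first-year rate 1.443 μm/a
copper: T>10 °C ⇒ hinge -0.080·(18.6−10) = -0.6880
  sulphur-dioxide contribution → 0.6433 μm/a
  chloride contribution → 1.175 μm/a
  total first-year rate 1.819 μm/a
Ordering by μm/a: copper (1.82) > zinc (1.44)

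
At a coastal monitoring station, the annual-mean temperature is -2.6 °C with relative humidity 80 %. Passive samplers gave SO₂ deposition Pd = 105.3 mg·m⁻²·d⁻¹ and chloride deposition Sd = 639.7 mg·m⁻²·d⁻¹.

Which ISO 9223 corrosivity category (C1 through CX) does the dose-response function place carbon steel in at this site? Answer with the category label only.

carbon steel: temperature factor f = +0.150·(-12.6) = -1.8900
  SO₂ term: 1.77·105.3^0.52·exp(0.02·80-1.8900) = 14.92
  Cl⁻ term: 0.102·639.7^0.62·exp(0.033·80+0.04·-2.6) = 70.74
  sum: 14.92 + 70.74 → r_corr = 85.66 μm/a
ISO 9223 Table 2 (carbon steel): 80 < 85.7 ≤ 200 μm/a ⇒ C5

C5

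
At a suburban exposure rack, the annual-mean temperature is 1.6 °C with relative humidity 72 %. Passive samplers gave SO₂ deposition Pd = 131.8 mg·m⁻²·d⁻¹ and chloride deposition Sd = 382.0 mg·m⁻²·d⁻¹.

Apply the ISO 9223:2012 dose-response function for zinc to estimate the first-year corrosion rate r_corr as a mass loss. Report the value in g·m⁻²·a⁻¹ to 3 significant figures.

r_corr = 23.3 g·m⁻²·a⁻¹

zinc: f(T) = +0.038·(T−10) [T≤10 °C] = -0.3192
  SO₂ term: 0.0129·131.8^0.44·exp(0.046·72-0.3192) = 2.203
  Cl⁻ term: 0.0175·382.0^0.57·exp(0.008·72+0.085·1.6) = 1.057
  sum: 2.203 + 1.057 → r_corr = 3.26 μm/a
Convert to mass loss: 3.26 μm/a × 7.14 g/cm³ = 23.28 g·m⁻²·a⁻¹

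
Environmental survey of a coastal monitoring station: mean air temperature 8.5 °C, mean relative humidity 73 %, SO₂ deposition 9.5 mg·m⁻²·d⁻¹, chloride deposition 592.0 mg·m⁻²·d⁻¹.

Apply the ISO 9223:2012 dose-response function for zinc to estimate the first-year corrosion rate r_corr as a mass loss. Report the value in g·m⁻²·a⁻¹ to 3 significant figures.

zinc: temperature factor f = +0.038·(-1.5) = -0.0570
  sulphur-dioxide contribution → 0.9427 μm/a
  chloride contribution → 2.458 μm/a
  ⇒ r_corr(zinc) = 3.401 μm/a
Convert to mass loss: 3.401 μm/a × 7.14 g/cm³ = 24.28 g·m⁻²·a⁻¹

r_corr = 24.3 g·m⁻²·a⁻¹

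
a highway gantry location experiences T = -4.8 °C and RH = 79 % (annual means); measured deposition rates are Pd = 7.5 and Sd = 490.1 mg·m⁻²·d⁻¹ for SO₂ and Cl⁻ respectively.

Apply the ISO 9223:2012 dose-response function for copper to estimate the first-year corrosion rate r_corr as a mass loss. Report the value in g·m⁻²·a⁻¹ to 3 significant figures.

r_corr = 7.96 g·m⁻²·a⁻¹

copper: f(T) = +0.126·(T−10) [T≤10 °C] = -1.8648
  Pd branch = 0.0053·Pd^0.26·e^(0.059·RH+f) = 0.1466 μm/a
  Sd branch = 0.01025·Sd^0.27·e^(0.036·RH+0.049·T) = 0.7415 μm/a
  sum: 0.1466 + 0.7415 → r_corr = 0.8881 μm/a
Convert to mass loss: 0.8881 μm/a × 8.96 g/cm³ = 7.957 g·m⁻²·a⁻¹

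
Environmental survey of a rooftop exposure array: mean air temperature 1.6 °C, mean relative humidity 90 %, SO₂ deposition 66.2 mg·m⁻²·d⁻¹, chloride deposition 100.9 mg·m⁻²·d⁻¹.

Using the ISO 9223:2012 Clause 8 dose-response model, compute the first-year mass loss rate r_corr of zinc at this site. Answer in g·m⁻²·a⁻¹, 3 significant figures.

r_corr = 30.7 g·m⁻²·a⁻¹

zinc: temperature factor f = +0.038·(-8.4) = -0.3192
  Pd branch = 0.0129·Pd^0.44·e^(0.046·RH+f) = 3.725 μm/a
  Cl⁻ term: 0.0175·100.9^0.57·exp(0.008·90+0.085·1.6) = 0.5715
  sum: 3.725 + 0.5715 → r_corr = 4.296 μm/a
Convert to mass loss: 4.296 μm/a × 7.14 g/cm³ = 30.68 g·m⁻²·a⁻¹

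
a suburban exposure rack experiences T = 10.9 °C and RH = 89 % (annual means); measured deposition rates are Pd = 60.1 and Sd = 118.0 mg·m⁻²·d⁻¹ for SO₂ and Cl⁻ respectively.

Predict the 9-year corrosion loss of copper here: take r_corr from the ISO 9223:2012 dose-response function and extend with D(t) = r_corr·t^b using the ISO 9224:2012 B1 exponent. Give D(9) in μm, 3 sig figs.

copper: temperature factor f = -0.080·(0.9) = -0.0720
  sulphur-dioxide contribution → 2.729 μm/a
  chloride contribution → 1.562 μm/a
  ⇒ r_corr(copper) = 4.291 μm/a
Power-law: D(9) = r_corr · 9^0.667
  D(9) = 4.291 × 9^0.667 = 4.291 × 4.33 = 18.58 μm

D(9) = 18.6 μm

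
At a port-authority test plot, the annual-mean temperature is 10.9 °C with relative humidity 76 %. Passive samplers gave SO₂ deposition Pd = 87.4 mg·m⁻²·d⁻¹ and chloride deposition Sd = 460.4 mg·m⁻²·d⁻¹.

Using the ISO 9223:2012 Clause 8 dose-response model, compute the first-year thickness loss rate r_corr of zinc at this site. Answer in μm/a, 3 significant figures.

zinc: f(T) = -0.071·(T−10) [T>10 °C] = -0.0639
  SO₂ term: 0.0129·87.4^0.44·exp(0.046·76-0.0639) = 2.854
  Cl⁻ term: 0.0175·460.4^0.57·exp(0.008·76+0.085·10.9) = 2.676
  r_corr = 2.854 + 2.676 = 5.529 μm/a

r_corr = 5.53 μm/a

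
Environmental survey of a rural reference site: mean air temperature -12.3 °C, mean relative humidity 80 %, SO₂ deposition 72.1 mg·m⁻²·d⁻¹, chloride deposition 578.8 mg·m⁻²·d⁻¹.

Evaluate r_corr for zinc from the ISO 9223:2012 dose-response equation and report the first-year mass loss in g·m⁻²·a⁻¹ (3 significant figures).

zinc: f(T) = +0.038·(T−10) [T≤10 °C] = -0.8474
  sulphur-dioxide contribution → 1.44 μm/a
  chloride contribution → 0.4381 μm/a
  ⇒ r_corr(zinc) = 1.878 μm/a
Convert to mass loss: 1.878 μm/a × 7.14 g/cm³ = 13.41 g·m⁻²·a⁻¹

r_corr = 13.4 g·m⁻²·a⁻¹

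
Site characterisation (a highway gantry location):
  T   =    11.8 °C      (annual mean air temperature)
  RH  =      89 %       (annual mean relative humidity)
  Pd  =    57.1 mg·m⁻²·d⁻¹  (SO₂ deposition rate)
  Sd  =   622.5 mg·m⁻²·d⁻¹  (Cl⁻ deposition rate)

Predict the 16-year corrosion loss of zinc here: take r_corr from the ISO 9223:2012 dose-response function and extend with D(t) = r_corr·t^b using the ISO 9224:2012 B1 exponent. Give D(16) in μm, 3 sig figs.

D(16) = 74.7 μm

zinc: f(T) = -0.071·(T−10) [T>10 °C] = -0.1278
  sulphur-dioxide contribution → 4.037 μm/a
  chloride contribution → 3.806 μm/a
  ⇒ r_corr(zinc) = 7.843 μm/a
Long-term exponent b (ISO 9224 Table 2, B1) = 0.813
  D(16) = 7.843 × 16^0.813 = 7.843 × 9.527 = 74.72 μm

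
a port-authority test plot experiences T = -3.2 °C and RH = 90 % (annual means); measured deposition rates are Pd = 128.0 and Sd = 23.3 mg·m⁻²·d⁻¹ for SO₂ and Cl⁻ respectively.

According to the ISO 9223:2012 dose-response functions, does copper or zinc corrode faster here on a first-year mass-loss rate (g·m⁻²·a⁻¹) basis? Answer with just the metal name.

copper: f(T) = +0.126·(T−10) [T≤10 °C] = -1.6632
  SO₂ term: 0.0053·128.0^0.26·exp(0.059·90-1.6632) = 0.7177
  Cl⁻ term: 0.01025·23.3^0.27·exp(0.036·90+0.049·-3.2) = 0.5235
  r_corr = 0.7177 + 0.5235 = 1.241 μm/a
  mass loss = 1.241 μm/a × 8.96 g/cm³ = 11.12 g·m⁻²·a⁻¹
zinc: temperature factor f = +0.038·(-13.2) = -0.5016
  Pd branch = 0.0129·Pd^0.44·e^(0.046·RH+f) = 4.149 μm/a
  Cl⁻ term: 0.0175·23.3^0.57·exp(0.008·90+0.085·-3.2) = 0.1648
  r_corr = 4.149 + 0.1648 = 4.313 μm/a
  mass loss = 4.313 μm/a × 7.14 g/cm³ = 30.8 g·m⁻²·a⁻¹
Ordering by g·m⁻²·a⁻¹: zinc (30.8) > copper (11.1)

zinc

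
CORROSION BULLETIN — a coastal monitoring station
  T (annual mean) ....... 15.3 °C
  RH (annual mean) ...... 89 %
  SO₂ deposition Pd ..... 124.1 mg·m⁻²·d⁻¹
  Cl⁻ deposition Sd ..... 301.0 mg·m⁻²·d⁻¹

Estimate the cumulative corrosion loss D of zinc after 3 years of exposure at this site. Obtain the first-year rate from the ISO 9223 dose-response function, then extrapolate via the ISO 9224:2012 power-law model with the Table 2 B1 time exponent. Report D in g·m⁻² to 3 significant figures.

zinc: f(T) = -0.071·(T−10) [T>10 °C] = -0.3763
  Pd branch = 0.0129·Pd^0.44·e^(0.046·RH+f) = 4.43 μm/a
  Cl⁻ term: 0.0175·301.0^0.57·exp(0.008·89+0.085·15.3) = 3.387
  sum: 4.43 + 3.387 → r_corr = 7.817 μm/a
Power-law: D(3) = r_corr · 3^0.813
  D(3) = 7.817 × 3^0.813 = 7.817 × 2.443 = 19.1 μm
  Mass loss = 19.1 μm × 7.14 g/cm³ = 136.4 g·m⁻²

D(3) = 136 g·m⁻²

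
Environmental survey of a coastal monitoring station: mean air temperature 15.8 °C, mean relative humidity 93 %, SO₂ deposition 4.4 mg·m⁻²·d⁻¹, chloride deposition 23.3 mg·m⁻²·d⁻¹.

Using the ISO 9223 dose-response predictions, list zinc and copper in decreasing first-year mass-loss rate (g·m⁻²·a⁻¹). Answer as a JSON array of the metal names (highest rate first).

["copper", "zinc"]

zinc: temperature factor f = -0.071·(5.8) = -0.4118
  Pd branch = 0.0129·Pd^0.44·e^(0.046·RH+f) = 1.182 μm/a
  Cl⁻ term: 0.0175·23.3^0.57·exp(0.008·93+0.085·15.8) = 0.8488
  sum: 1.182 + 0.8488 → r_corr = 2.031 μm/a
  mass loss = 2.031 μm/a × 7.14 g/cm³ = 14.5 g·m⁻²·a⁻¹
copper: T>10 °C ⇒ hinge -0.080·(15.8−10) = -0.4640
  SO₂ term: 0.0053·4.4^0.26·exp(0.059·93-0.4640) = 1.183
  Sd branch = 0.01025·Sd^0.27·e^(0.036·RH+0.049·T) = 1.48 μm/a
  sum: 1.183 + 1.48 → r_corr = 2.663 μm/a
  mass loss = 2.663 μm/a × 8.96 g/cm³ = 23.86 g·m⁻²·a⁻¹
Ordering by g·m⁻²·a⁻¹: copper (23.9) > zinc (14.5)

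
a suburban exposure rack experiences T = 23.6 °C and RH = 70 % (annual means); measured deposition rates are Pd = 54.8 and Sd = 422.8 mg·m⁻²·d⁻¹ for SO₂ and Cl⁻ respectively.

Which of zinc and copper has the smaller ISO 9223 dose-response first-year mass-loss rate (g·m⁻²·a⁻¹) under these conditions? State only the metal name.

copper

zinc: temperature factor f = -0.071·(13.6) = -0.9656
  Pd branch = 0.0129·Pd^0.44·e^(0.046·RH+f) = 0.7157 μm/a
  Cl⁻ term: 0.0175·422.8^0.57·exp(0.008·70+0.085·23.6) = 7.15
  sum: 0.7157 + 7.15 → r_corr = 7.866 μm/a
  mass loss = 7.866 μm/a × 7.14 g/cm³ = 56.16 g·m⁻²·a⁻¹
copper: temperature factor f = -0.080·(13.6) = -1.0880
  SO₂ term: 0.0053·54.8^0.26·exp(0.059·70-1.0880) = 0.3144
  Cl⁻ term: 0.01025·422.8^0.27·exp(0.036·70+0.049·23.6) = 2.072
  sum: 0.3144 + 2.072 → r_corr = 2.387 μm/a
  mass loss = 2.387 μm/a × 8.96 g/cm³ = 21.38 g·m⁻²·a⁻¹
Ordering by g·m⁻²·a⁻¹: zinc (56.2) > copper (21.4)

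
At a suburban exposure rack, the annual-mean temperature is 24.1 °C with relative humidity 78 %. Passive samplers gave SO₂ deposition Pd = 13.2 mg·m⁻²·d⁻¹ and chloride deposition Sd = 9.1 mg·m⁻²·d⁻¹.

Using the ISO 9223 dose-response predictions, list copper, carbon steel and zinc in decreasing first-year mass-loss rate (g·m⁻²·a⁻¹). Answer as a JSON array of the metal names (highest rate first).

copper: f(T) = -0.080·(T−10) [T>10 °C] = -1.1280
  sulphur-dioxide contribution → 0.3345 μm/a
  chloride contribution → 1.005 μm/a
  total first-year rate 1.339 μm/a
  mass loss = 1.339 μm/a × 8.96 g/cm³ = 12 g·m⁻²·a⁻¹
carbon steel: temperature factor f = -0.054·(14.1) = -0.7614
  sulphur-dioxide contribution → 15.05 μm/a
  chloride contribution → 13.8 μm/a
  total first-year rate 28.84 μm/a
  mass loss = 28.84 μm/a × 7.85 g/cm³ = 226.4 g·m⁻²·a⁻¹
zinc: T>10 °C ⇒ hinge -0.071·(24.1−10) = -1.0011
  sulphur-dioxide contribution → 0.5335 μm/a
  chloride contribution → 0.892 μm/a
  total first-year rate 1.425 μm/a
  mass loss = 1.425 μm/a × 7.14 g/cm³ = 10.18 g·m⁻²·a⁻¹
Ordering by g·m⁻²·a⁻¹: carbon steel (226) > copper (12) > zinc (10.2)

["carbon steel", "copper", "zinc"]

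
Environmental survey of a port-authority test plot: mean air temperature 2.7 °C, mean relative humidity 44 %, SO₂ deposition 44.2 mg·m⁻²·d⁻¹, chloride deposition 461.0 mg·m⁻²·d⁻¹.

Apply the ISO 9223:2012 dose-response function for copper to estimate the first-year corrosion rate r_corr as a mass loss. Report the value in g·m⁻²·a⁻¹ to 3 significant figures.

copper: temperature factor f = +0.126·(-7.3) = -0.9198
  Pd branch = 0.0053·Pd^0.26·e^(0.059·RH+f) = 0.07587 μm/a
  Sd branch = 0.01025·Sd^0.27·e^(0.036·RH+0.049·T) = 0.2987 μm/a
  sum: 0.07587 + 0.2987 → r_corr = 0.3746 μm/a
Convert to mass loss: 0.3746 μm/a × 8.96 g/cm³ = 3.357 g·m⁻²·a⁻¹

r_corr = 3.36 g·m⁻²·a⁻¹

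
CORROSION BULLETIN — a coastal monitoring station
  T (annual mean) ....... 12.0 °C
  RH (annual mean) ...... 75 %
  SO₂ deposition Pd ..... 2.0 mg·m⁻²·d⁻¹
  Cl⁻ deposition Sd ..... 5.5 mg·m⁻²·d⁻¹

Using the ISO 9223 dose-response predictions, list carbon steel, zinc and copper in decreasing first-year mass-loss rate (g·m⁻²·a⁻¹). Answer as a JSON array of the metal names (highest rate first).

carbon steel: T>10 °C ⇒ hinge -0.054·(12.0−10) = -0.1080
  SO₂ term: 1.77·2.0^0.52·exp(0.02·75-0.1080) = 10.21
  Cl⁻ term: 0.102·5.5^0.62·exp(0.033·75+0.04·12.0) = 5.636
  r_corr = 10.21 + 5.636 = 15.85 μm/a
  mass loss = 15.85 μm/a × 7.85 g/cm³ = 124.4 g·m⁻²·a⁻¹
zinc: f(T) = -0.071·(T−10) [T>10 °C] = -0.1420
  SO₂ term: 0.0129·2.0^0.44·exp(0.046·75-0.1420) = 0.4783
  Cl⁻ term: 0.0175·5.5^0.57·exp(0.008·75+0.085·12.0) = 0.2337
  sum: 0.4783 + 0.2337 → r_corr = 0.712 μm/a
  mass loss = 0.712 μm/a × 7.14 g/cm³ = 5.083 g·m⁻²·a⁻¹
copper: f(T) = -0.080·(T−10) [T>10 °C] = -0.1600
  Pd branch = 0.0053·Pd^0.26·e^(0.059·RH+f) = 0.4517 μm/a
  Cl⁻ term: 0.01025·5.5^0.27·exp(0.036·75+0.049·12.0) = 0.4351
  r_corr = 0.4517 + 0.4351 = 0.8868 μm/a
  mass loss = 0.8868 μm/a × 8.96 g/cm³ = 7.945 g·m⁻²·a⁻¹
Ordering by g·m⁻²·a⁻¹: carbon steel (124) > copper (7.95) > zinc (5.08)

["carbon steel", "copper", "zinc"]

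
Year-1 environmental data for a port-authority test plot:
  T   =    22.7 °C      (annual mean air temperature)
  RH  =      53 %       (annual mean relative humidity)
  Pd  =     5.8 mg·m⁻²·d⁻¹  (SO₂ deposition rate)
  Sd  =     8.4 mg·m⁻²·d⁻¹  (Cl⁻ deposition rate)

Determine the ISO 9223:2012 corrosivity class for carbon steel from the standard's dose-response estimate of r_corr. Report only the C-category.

carbon steel: temperature factor f = -0.054·(12.7) = -0.6858
  Pd branch = 1.77·Pd^0.52·e^(0.02·RH+f) = 6.419 μm/a
  Cl⁻ term: 0.102·8.4^0.62·exp(0.033·53+0.04·22.7) = 5.44
  r_corr = 6.419 + 5.44 = 11.86 μm/a
ISO 9223 Table 2 (carbon steel): 1.3 < 11.9 ≤ 25 μm/a ⇒ C2

C2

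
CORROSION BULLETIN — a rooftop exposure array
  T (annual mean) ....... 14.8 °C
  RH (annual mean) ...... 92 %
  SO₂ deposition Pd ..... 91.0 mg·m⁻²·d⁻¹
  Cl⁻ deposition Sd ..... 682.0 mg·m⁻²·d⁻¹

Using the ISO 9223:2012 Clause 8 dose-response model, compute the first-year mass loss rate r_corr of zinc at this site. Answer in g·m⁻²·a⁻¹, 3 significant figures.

r_corr = 70.7 g·m⁻²·a⁻¹

zinc: f(T) = -0.071·(T−10) [T>10 °C] = -0.3408
  SO₂ term: 0.0129·91.0^0.44·exp(0.046·92-0.3408) = 4.597
  Sd branch = 0.0175·Sd^0.57·e^(0.008·RH+0.085·T) = 5.3 μm/a
  sum: 4.597 + 5.3 → r_corr = 9.897 μm/a
Convert to mass loss: 9.897 μm/a × 7.14 g/cm³ = 70.67 g·m⁻²·a⁻¹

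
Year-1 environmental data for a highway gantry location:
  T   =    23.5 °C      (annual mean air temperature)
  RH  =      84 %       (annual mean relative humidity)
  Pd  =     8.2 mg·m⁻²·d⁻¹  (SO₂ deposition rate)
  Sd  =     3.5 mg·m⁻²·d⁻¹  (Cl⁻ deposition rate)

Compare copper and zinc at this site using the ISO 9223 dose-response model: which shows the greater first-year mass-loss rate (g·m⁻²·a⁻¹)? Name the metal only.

copper

copper: temperature factor f = -0.080·(13.5) = -1.0800
  sulphur-dioxide contribution → 0.4418 μm/a
  chloride contribution → 0.9354 μm/a
  total first-year rate 1.377 μm/a
  mass loss = 1.377 μm/a × 8.96 g/cm³ = 12.34 g·m⁻²·a⁻¹
zinc: temperature factor f = -0.071·(13.5) = -0.9585
  sulphur-dioxide contribution → 0.595 μm/a
  chloride contribution → 0.5158 μm/a
  total first-year rate 1.111 μm/a
  mass loss = 1.111 μm/a × 7.14 g/cm³ = 7.931 g·m⁻²·a⁻¹
Ordering by g·m⁻²·a⁻¹: copper (12.3) > zinc (7.93)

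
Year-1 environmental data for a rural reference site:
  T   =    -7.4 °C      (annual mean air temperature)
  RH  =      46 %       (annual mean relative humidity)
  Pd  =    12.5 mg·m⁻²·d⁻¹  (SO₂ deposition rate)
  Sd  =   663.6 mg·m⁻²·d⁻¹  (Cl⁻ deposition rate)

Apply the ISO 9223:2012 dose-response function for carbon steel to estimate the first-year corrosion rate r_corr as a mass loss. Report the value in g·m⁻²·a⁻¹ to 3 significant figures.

r_corr = 162 g·m⁻²·a⁻¹

carbon steel: T≤10 °C ⇒ hinge +0.150·(-7.4−10) = -2.6100
  sulphur-dioxide contribution → 1.215 μm/a
  chloride contribution → 19.45 μm/a
  ⇒ r_corr(carbon steel) = 20.66 μm/a
Convert to mass loss: 20.66 μm/a × 7.85 g/cm³ = 162.2 g·m⁻²·a⁻¹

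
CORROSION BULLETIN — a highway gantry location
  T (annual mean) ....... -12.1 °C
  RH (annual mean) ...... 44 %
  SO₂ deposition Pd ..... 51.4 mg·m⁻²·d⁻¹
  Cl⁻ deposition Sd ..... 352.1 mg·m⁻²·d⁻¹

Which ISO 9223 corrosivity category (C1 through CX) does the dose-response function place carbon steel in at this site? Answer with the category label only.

C2

carbon steel: f(T) = +0.150·(T−10) [T≤10 °C] = -3.3150
  Pd branch = 1.77·Pd^0.52·e^(0.02·RH+f) = 1.203 μm/a
  Sd branch = 0.102·Sd^0.62·e^(0.033·RH+0.04·T) = 10.18 μm/a
  sum: 1.203 + 10.18 → r_corr = 11.39 μm/a
ISO 9223 Table 2 (carbon steel): 1.3 < 11.4 ≤ 25 μm/a ⇒ C2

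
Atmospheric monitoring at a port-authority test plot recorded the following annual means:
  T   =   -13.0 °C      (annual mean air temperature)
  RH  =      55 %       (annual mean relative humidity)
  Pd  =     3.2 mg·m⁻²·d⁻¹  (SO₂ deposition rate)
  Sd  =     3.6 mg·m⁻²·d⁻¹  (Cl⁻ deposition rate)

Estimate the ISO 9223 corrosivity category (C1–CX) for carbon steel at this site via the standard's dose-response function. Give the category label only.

C1

carbon steel: T≤10 °C ⇒ hinge +0.150·(-13.0−10) = -3.4500
  SO₂ term: 1.77·3.2^0.52·exp(0.02·55-3.4500) = 0.3091
  Cl⁻ term: 0.102·3.6^0.62·exp(0.033·55+0.04·-13.0) = 0.824
  sum: 0.3091 + 0.824 → r_corr = 1.133 μm/a
Category bounds: 0…1.3 μm/a bracket r_corr ⇒ C1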